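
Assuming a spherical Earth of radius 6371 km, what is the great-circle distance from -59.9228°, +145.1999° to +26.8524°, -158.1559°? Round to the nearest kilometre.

10935 km

Δλ = -158.1559 − 145.1999 = -303.3558°; wrapped into (−180°, 180°]: 56.6442°.
Δφ = 26.8524 − -59.9228 = 86.7752°.
a = sin²(Δφ/2) + cos φ₁ · cos φ₂ · sin²(Δλ/2) = 0.572513.
c = 2·atan2(√a, √(1−a)) = 1.71634 rad → d = 6371·c ≈ 10934.78 km.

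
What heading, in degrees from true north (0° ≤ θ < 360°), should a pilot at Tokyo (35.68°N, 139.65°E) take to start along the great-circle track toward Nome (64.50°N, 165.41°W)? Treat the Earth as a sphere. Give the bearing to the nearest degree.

31°

Δλ = -165.41 − 139.65 = -305.06°; wrapped into (−180°, 180°]: 54.94°.
θ = atan2( sin Δλ · cos φ₂ , cos φ₁ · sin φ₂ − sin φ₁ · cos φ₂ · cos Δλ )
  = atan2(0.35240, 0.58892) = 30.895° → normalised to [0°, 360°): 30.895°.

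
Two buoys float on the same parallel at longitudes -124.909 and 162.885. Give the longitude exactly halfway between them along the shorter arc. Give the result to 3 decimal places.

-161.012°

Signed shortest Δλ from -124.909° to +162.885° is -72.206°.
Midpoint longitude = -124.909° + (-72.206°)/2 = -124.909° − 36.103° = -161.012°.
(The naïve average (-124.909 + +162.885)/2 = 18.988° is on the wrong side of the globe.)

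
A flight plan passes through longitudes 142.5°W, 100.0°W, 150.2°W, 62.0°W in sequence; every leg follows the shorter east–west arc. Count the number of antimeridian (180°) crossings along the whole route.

Leg 1: -142.5° → -100.0°, shortest Δλ = 42.5° (east) — does not cross 180°.
Leg 2: -100.0° → -150.2°, shortest Δλ = -50.2° (west) — does not cross 180°.
Leg 3: -150.2° → -62.0°, shortest Δλ = 88.2° (east) — does not cross 180°.
Total crossings: 0.

0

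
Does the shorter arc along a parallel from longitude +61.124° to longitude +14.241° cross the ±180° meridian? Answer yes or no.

No

Signed shortest Δλ = ((14.241 − 61.124 + 180) mod 360) − 180 = -46.883°.
Going west by 46.883° from +61.124° reaches +14.241° without touching 180°.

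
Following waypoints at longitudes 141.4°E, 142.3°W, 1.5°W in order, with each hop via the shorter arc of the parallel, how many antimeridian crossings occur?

1

Leg 1: +141.4° → -142.3°, shortest Δλ = 76.3° (east) — crosses 180°.
Leg 2: -142.3° → -1.5°, shortest Δλ = 140.8° (east) — does not cross 180°.
Total crossings: 1.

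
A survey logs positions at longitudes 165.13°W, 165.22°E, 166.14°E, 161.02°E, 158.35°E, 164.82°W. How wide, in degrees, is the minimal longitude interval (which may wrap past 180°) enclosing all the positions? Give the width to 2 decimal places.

36.83°

Sort the longitudes: -165.13°, -164.82°, +158.35°, +161.02°, +165.22°, +166.14°.
Eastward gaps between consecutive values (wrapping around): 0.31°, 323.17°, 2.67°, 4.20°, 0.92°, 28.73°.
Largest gap = 323.17° ⇒ minimal covering band is its complement: 360° − 323.17° = 36.83°.
Band runs from +158.35° eastward to -164.82°, crossing the antimeridian.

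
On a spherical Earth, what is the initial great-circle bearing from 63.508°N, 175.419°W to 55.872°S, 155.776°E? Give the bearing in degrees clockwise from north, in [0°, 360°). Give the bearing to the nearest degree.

198°

Δλ = 155.776 − -175.419 = 331.195°; wrapped into (−180°, 180°]: -28.805°.
θ = atan2( sin Δλ · cos φ₂ , cos φ₁ · sin φ₂ − sin φ₁ · cos φ₂ · cos Δλ )
  = atan2(-0.27033, -0.80925) = -161.528° → normalised to [0°, 360°): 198.472°.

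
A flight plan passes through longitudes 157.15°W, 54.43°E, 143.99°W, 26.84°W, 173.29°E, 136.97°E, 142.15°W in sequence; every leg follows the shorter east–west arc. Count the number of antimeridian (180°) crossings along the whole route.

Leg 1: -157.15° → +54.43°, shortest Δλ = -148.42° (west) — crosses 180°.
Leg 2: +54.43° → -143.99°, shortest Δλ = 161.58° (east) — crosses 180°.
Leg 3: -143.99° → -26.84°, shortest Δλ = 117.15° (east) — does not cross 180°.
Leg 4: -26.84° → +173.29°, shortest Δλ = -159.87° (west) — crosses 180°.
Leg 5: +173.29° → +136.97°, shortest Δλ = -36.32° (west) — does not cross 180°.
Leg 6: +136.97° → -142.15°, shortest Δλ = 80.88° (east) — crosses 180°.
Total crossings: 4.

4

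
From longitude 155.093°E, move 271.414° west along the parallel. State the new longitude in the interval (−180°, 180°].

116.321°W

Start at +155.093°; shift −271.414° → -116.321°.
-116.321° already lies in (−180°, 180°].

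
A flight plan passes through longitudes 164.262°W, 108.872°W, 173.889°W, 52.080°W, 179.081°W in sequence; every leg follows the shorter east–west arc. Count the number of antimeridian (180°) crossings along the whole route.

Leg 1: -164.262° → -108.872°, shortest Δλ = 55.39° (east) — does not cross 180°.
Leg 2: -108.872° → -173.889°, shortest Δλ = -65.017° (west) — does not cross 180°.
Leg 3: -173.889° → -52.080°, shortest Δλ = 121.809° (east) — does not cross 180°.
Leg 4: -52.080° → -179.081°, shortest Δλ = -127.001° (west) — does not cross 180°.
Total crossings: 0.

0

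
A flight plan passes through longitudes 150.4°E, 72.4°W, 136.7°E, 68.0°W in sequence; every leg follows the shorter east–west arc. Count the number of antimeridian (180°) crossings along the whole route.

Leg 1: +150.4° → -72.4°, shortest Δλ = 137.2° (east) — crosses 180°.
Leg 2: -72.4° → +136.7°, shortest Δλ = -150.9° (west) — crosses 180°.
Leg 3: +136.7° → -68.0°, shortest Δλ = 155.3° (east) — crosses 180°.
Total crossings: 3.

3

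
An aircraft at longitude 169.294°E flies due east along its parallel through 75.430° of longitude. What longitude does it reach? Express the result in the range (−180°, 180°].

Start at +169.294°; shift +75.430° → +244.724°.
+244.724° lies outside (−180°, 180°]; subtract 360° → -115.276°.

115.276°W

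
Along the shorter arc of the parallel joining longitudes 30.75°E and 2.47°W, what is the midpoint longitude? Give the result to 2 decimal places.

14.14°E

Signed shortest Δλ from +30.75° to -2.47° is -33.22°.
Midpoint longitude = +30.75° + (-33.22°)/2 = +30.75° − 16.61° = +14.14°.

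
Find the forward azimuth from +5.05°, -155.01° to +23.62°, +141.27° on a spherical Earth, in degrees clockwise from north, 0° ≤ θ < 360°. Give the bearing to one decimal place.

Δλ = 141.27 − -155.01 = 296.28°; wrapped into (−180°, 180°]: -63.72°.
θ = atan2( sin Δλ · cos φ₂ , cos φ₁ · sin φ₂ − sin φ₁ · cos φ₂ · cos Δλ )
  = atan2(-0.82152, 0.36340) = -66.138° → normalised to [0°, 360°): 293.862°.

293.9°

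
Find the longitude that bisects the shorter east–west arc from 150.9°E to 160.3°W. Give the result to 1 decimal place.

175.3°E

Signed shortest Δλ from +150.9° to -160.3° is +48.8°.
Midpoint longitude = +150.9° + (+48.8°)/2 = +150.9° + 24.4° = +175.3°.
(The naïve average (+150.9 + -160.3)/2 = -4.7° is on the wrong side of the globe.)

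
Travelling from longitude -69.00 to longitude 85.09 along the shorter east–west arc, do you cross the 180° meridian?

Signed shortest Δλ = ((85.09 − -69.00 + 180) mod 360) − 180 = 154.09°.
Going east by 154.09° from -69.00° reaches +85.09° without touching 180°.

No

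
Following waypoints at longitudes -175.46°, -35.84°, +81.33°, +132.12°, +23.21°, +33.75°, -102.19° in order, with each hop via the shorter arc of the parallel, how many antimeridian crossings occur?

0

Leg 1: -175.46° → -35.84°, shortest Δλ = 139.62° (east) — does not cross 180°.
Leg 2: -35.84° → +81.33°, shortest Δλ = 117.17° (east) — does not cross 180°.
Leg 3: +81.33° → +132.12°, shortest Δλ = 50.79° (east) — does not cross 180°.
Leg 4: +132.12° → +23.21°, shortest Δλ = -108.91° (west) — does not cross 180°.
Leg 5: +23.21° → +33.75°, shortest Δλ = 10.54° (east) — does not cross 180°.
Leg 6: +33.75° → -102.19°, shortest Δλ = -135.94° (west) — does not cross 180°.
Total crossings: 0.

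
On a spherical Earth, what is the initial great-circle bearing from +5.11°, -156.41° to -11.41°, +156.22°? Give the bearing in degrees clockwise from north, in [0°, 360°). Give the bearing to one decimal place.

250.4°

Δλ = 156.22 − -156.41 = 312.63°; wrapped into (−180°, 180°]: -47.37°.
θ = atan2( sin Δλ · cos φ₂ , cos φ₁ · sin φ₂ − sin φ₁ · cos φ₂ · cos Δλ )
  = atan2(-0.72120, -0.25617) = -109.555° → normalised to [0°, 360°): 250.445°.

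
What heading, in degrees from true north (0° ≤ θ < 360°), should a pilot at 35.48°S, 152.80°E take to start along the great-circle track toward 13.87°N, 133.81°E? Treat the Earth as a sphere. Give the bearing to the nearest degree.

337°

Δλ = 133.81 − 152.80 = -18.99°.
θ = atan2( sin Δλ · cos φ₂ , cos φ₁ · sin φ₂ − sin φ₁ · cos φ₂ · cos Δλ )
  = atan2(-0.31592, 0.72804) = -23.457° → normalised to [0°, 360°): 336.543°.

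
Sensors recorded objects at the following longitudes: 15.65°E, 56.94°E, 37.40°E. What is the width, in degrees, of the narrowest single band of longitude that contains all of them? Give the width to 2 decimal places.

Sort the longitudes: +15.65°, +37.40°, +56.94°.
Eastward gaps between consecutive values (wrapping around): 21.75°, 19.54°, 318.71°.
Largest gap = 318.71° ⇒ minimal covering band is its complement: 360° − 318.71° = 41.29°.
Band runs from +15.65° eastward to +56.94°.

41.29°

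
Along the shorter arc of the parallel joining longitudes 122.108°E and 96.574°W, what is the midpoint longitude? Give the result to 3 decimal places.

Signed shortest Δλ from +122.108° to -96.574° is +141.318°.
Midpoint longitude = +122.108° + (+141.318°)/2 = +122.108° + 70.659° = +192.767°.
Normalise into (−180°, 180°]: -167.233°.
(The naïve average (+122.108 + -96.574)/2 = 12.767° is on the wrong side of the globe.)

167.233°W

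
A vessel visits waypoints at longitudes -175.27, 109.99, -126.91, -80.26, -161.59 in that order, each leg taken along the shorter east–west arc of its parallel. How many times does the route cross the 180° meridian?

2

Leg 1: -175.27° → +109.99°, shortest Δλ = -74.74° (west) — crosses 180°.
Leg 2: +109.99° → -126.91°, shortest Δλ = 123.1° (east) — crosses 180°.
Leg 3: -126.91° → -80.26°, shortest Δλ = 46.65° (east) — does not cross 180°.
Leg 4: -80.26° → -161.59°, shortest Δλ = -81.33° (west) — does not cross 180°.
Total crossings: 2.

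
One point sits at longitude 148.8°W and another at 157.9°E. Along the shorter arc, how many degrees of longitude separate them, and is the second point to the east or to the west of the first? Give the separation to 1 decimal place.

53.3° west

Raw difference: 157.9 − -148.8 = 306.7°.
Normalise into (−180°, 180°]: 306.7° − 360° = -53.3°.
Negative ⇒ the second point lies to the west; separation 53.3°.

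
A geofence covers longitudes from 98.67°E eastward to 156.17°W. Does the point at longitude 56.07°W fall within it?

Band width going east from +98.67° to -156.17°: ((-156.17 − 98.67) mod 360) = 105.16°.
Offset of -56.07° east of the west edge: ((-56.07 − 98.67) mod 360) = 205.26°.
205.26° > 105.16° ⇒ outside.

No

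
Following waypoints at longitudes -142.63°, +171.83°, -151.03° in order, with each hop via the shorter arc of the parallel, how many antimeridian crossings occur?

Leg 1: -142.63° → +171.83°, shortest Δλ = -45.54° (west) — crosses 180°.
Leg 2: +171.83° → -151.03°, shortest Δλ = 37.14° (east) — crosses 180°.
Total crossings: 2.

2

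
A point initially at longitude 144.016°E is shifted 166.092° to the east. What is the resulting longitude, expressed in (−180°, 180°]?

Start at +144.016°; shift +166.092° → +310.108°.
+310.108° lies outside (−180°, 180°]; subtract 360° → -49.892°.

49.892°W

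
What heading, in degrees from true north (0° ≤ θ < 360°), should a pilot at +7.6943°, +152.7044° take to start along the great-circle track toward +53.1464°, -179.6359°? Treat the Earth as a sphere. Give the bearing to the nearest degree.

21°

Δλ = -179.6359 − 152.7044 = -332.3403°; wrapped into (−180°, 180°]: 27.6597°.
θ = atan2( sin Δλ · cos φ₂ , cos φ₁ · sin φ₂ − sin φ₁ · cos φ₂ · cos Δλ )
  = atan2(0.27843, 0.72184) = 21.092° → normalised to [0°, 360°): 21.092°.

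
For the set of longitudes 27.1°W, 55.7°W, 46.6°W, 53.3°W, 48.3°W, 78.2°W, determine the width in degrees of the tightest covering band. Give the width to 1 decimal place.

51.1°

Sort the longitudes: -78.2°, -55.7°, -53.3°, -48.3°, -46.6°, -27.1°.
Eastward gaps between consecutive values (wrapping around): 22.5°, 2.4°, 5.0°, 1.7°, 19.5°, 308.9°.
Largest gap = 308.9° ⇒ minimal covering band is its complement: 360° − 308.9° = 51.1°.
Band runs from -78.2° eastward to -27.1°.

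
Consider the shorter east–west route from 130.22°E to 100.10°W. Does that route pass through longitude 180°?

Naïve |-100.10 − 130.22| = 230.32° > 180°, so the shorter arc goes the other way round — across 180°.
Signed shortest Δλ = ((-100.10 − 130.22 + 180) mod 360) − 180 = 129.68°.
Going east by 129.68° from +130.22° passes through 180° before reaching -100.10°.

Yes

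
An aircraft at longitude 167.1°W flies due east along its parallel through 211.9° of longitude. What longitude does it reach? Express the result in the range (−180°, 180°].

44.8°E

Start at -167.1°; shift +211.9° → +44.8°.
+44.8° already lies in (−180°, 180°].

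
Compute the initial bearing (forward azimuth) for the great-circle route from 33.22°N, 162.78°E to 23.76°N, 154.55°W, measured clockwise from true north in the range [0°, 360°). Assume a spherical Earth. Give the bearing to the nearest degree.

93°

Δλ = -154.55 − 162.78 = -317.33°; wrapped into (−180°, 180°]: 42.67°.
θ = atan2( sin Δλ · cos φ₂ , cos φ₁ · sin φ₂ − sin φ₁ · cos φ₂ · cos Δλ )
  = atan2(0.62033, -0.03162) = 92.918° → normalised to [0°, 360°): 92.918°.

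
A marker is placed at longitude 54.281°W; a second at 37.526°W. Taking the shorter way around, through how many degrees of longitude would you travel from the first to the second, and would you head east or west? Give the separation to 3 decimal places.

Raw difference: -37.526 − -54.281 = 16.755°.
Normalise into (−180°, 180°]: 16.755° stays 16.755°.
Positive ⇒ the second point lies to the east; separation 16.755°.

16.755° east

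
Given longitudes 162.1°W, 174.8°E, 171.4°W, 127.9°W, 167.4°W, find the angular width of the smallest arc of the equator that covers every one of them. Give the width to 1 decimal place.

57.3°

Sort the longitudes: -171.4°, -167.4°, -162.1°, -127.9°, +174.8°.
Eastward gaps between consecutive values (wrapping around): 4.0°, 5.3°, 34.2°, 302.7°, 13.8°.
Largest gap = 302.7° ⇒ minimal covering band is its complement: 360° − 302.7° = 57.3°.
Band runs from +174.8° eastward to -127.9°, crossing the antimeridian.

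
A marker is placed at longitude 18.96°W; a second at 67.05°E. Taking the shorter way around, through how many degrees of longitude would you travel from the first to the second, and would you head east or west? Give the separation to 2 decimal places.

86.01° east

Raw difference: 67.05 − -18.96 = 86.01°.
Normalise into (−180°, 180°]: 86.01° stays 86.01°.
Positive ⇒ the second point lies to the east; separation 86.01°.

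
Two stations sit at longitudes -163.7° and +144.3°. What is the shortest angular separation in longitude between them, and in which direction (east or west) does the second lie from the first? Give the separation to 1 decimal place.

52.0° west

Raw difference: 144.3 − -163.7 = 308.0°.
Normalise into (−180°, 180°]: 308.0° − 360° = -52.0°.
Negative ⇒ the second point lies to the west; separation 52.0°.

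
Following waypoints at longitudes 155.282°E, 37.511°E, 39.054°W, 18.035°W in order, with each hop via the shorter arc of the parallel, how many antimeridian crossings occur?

Leg 1: +155.282° → +37.511°, shortest Δλ = -117.771° (west) — does not cross 180°.
Leg 2: +37.511° → -39.054°, shortest Δλ = -76.565° (west) — does not cross 180°.
Leg 3: -39.054° → -18.035°, shortest Δλ = 21.019° (east) — does not cross 180°.
Total crossings: 0.

0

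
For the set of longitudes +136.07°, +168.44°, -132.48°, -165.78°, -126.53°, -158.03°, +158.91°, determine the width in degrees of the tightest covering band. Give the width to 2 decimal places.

Sort the longitudes: -165.78°, -158.03°, -132.48°, -126.53°, +136.07°, +158.91°, +168.44°.
Eastward gaps between consecutive values (wrapping around): 7.75°, 25.55°, 5.95°, 262.60°, 22.84°, 9.53°, 25.78°.
Largest gap = 262.60° ⇒ minimal covering band is its complement: 360° − 262.60° = 97.40°.
Band runs from +136.07° eastward to -126.53°, crossing the antimeridian.

97.40°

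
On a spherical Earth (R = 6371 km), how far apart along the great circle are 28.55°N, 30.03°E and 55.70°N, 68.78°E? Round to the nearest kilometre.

4299 km

Δλ = 68.78 − 30.03 = 38.75°.
Δφ = 55.70 − 28.55 = 27.15°.
a = sin²(Δφ/2) + cos φ₁ · cos φ₂ · sin²(Δλ/2) = 0.109571.
c = 2·atan2(√a, √(1−a)) = 0.67476 rad → d = 6371·c ≈ 4298.89 km.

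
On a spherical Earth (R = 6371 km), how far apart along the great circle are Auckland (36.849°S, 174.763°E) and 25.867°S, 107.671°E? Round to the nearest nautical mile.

Δλ = 107.671 − 174.763 = -67.092°.
Δφ = -25.867 − -36.849 = 10.982°.
a = sin²(Δφ/2) + cos φ₁ · cos φ₂ · sin²(Δλ/2) = 0.229039.
c = 2·atan2(√a, √(1−a)) = 0.99807 rad → d = 6371·c ≈ 6358.73 km ≈ 3433.44 nmi.

3433 nmi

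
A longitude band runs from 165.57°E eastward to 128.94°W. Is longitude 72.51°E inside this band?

Band width going east from +165.57° to -128.94°: ((-128.94 − 165.57) mod 360) = 65.49°.
Offset of +72.51° east of the west edge: ((72.51 − 165.57) mod 360) = 266.94°.
266.94° > 65.49° ⇒ outside.

No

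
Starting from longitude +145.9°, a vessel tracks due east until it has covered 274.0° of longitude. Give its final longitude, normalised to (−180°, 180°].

+59.9°

Start at +145.9°; shift +274.0° → +419.9°.
+419.9° lies outside (−180°, 180°]; subtract 360° → +59.9°.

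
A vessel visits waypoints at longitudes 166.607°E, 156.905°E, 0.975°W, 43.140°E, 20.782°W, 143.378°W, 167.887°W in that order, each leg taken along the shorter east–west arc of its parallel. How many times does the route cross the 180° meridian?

0

Leg 1: +166.607° → +156.905°, shortest Δλ = -9.702° (west) — does not cross 180°.
Leg 2: +156.905° → -0.975°, shortest Δλ = -157.88° (west) — does not cross 180°.
Leg 3: -0.975° → +43.140°, shortest Δλ = 44.115° (east) — does not cross 180°.
Leg 4: +43.140° → -20.782°, shortest Δλ = -63.922° (west) — does not cross 180°.
Leg 5: -20.782° → -143.378°, shortest Δλ = -122.596° (west) — does not cross 180°.
Leg 6: -143.378° → -167.887°, shortest Δλ = -24.509° (west) — does not cross 180°.
Total crossings: 0.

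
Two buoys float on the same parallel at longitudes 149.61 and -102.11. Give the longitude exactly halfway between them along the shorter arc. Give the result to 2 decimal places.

Signed shortest Δλ from +149.61° to -102.11° is +108.28°.
Midpoint longitude = +149.61° + (+108.28°)/2 = +149.61° + 54.14° = +203.75°.
Normalise into (−180°, 180°]: -156.25°.
(The naïve average (+149.61 + -102.11)/2 = 23.75° is on the wrong side of the globe.)

-156.25°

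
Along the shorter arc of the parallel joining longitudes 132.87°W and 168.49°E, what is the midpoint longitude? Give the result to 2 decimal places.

162.19°W

Signed shortest Δλ from -132.87° to +168.49° is -58.64°.
Midpoint longitude = -132.87° + (-58.64°)/2 = -132.87° − 29.32° = -162.19°.
(The naïve average (-132.87 + +168.49)/2 = 17.81° is on the wrong side of the globe.)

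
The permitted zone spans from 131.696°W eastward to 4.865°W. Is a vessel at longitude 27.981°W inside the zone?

Yes

Band width going east from -131.696° to -4.865°: ((-4.865 − -131.696) mod 360) = 126.831°.
Offset of -27.981° east of the west edge: ((-27.981 − -131.696) mod 360) = 103.715°.
103.715° ≤ 126.831° ⇒ inside.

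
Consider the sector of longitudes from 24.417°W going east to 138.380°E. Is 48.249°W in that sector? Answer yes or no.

No

Band width going east from -24.417° to +138.380°: ((138.380 − -24.417) mod 360) = 162.797°.
Offset of -48.249° east of the west edge: ((-48.249 − -24.417) mod 360) = 336.168°.
336.168° > 162.797° ⇒ outside.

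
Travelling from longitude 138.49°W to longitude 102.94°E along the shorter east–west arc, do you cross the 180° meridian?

Naïve |102.94 − -138.49| = 241.43° > 180°, so the shorter arc goes the other way round — across 180°.
Signed shortest Δλ = ((102.94 − -138.49 + 180) mod 360) − 180 = -118.57°.
Going west by 118.57° from -138.49° passes through 180° before reaching +102.94°.

Yes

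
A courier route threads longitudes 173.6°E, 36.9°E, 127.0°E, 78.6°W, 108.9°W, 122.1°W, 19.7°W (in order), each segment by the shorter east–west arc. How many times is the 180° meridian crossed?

1

Leg 1: +173.6° → +36.9°, shortest Δλ = -136.7° (west) — does not cross 180°.
Leg 2: +36.9° → +127.0°, shortest Δλ = 90.1° (east) — does not cross 180°.
Leg 3: +127.0° → -78.6°, shortest Δλ = 154.4° (east) — crosses 180°.
Leg 4: -78.6° → -108.9°, shortest Δλ = -30.3° (west) — does not cross 180°.
Leg 5: -108.9° → -122.1°, shortest Δλ = -13.2° (west) — does not cross 180°.
Leg 6: -122.1° → -19.7°, shortest Δλ = 102.4° (east) — does not cross 180°.
Total crossings: 1.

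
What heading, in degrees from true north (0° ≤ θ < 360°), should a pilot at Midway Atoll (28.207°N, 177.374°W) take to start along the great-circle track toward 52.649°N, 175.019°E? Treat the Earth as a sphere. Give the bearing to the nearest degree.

349°

Δλ = 175.019 − -177.374 = 352.393°; wrapped into (−180°, 180°]: -7.607°.
θ = atan2( sin Δλ · cos φ₂ , cos φ₁ · sin φ₂ − sin φ₁ · cos φ₂ · cos Δλ )
  = atan2(-0.08031, 0.41630) = -10.920° → normalised to [0°, 360°): 349.080°.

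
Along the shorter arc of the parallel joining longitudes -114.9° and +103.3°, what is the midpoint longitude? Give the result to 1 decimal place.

Signed shortest Δλ from -114.9° to +103.3° is -141.8°.
Midpoint longitude = -114.9° + (-141.8°)/2 = -114.9° − 70.9° = -185.8°.
Normalise into (−180°, 180°]: +174.2°.
(The naïve average (-114.9 + +103.3)/2 = -5.8° is on the wrong side of the globe.)

+174.2°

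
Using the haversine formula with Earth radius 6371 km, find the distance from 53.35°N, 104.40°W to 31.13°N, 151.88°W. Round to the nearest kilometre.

Δλ = -151.88 − -104.40 = -47.48°.
Δφ = 31.13 − 53.35 = -22.22°.
a = sin²(Δφ/2) + cos φ₁ · cos φ₂ · sin²(Δλ/2) = 0.119946.
c = 2·atan2(√a, √(1−a)) = 0.70732 rad → d = 6371·c ≈ 4506.32 km.

4506 km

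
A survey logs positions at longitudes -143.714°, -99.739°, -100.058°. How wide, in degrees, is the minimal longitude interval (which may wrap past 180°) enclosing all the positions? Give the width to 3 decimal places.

43.975°

Sort the longitudes: -143.714°, -100.058°, -99.739°.
Eastward gaps between consecutive values (wrapping around): 43.656°, 0.319°, 316.025°.
Largest gap = 316.025° ⇒ minimal covering band is its complement: 360° − 316.025° = 43.975°.
Band runs from -143.714° eastward to -99.739°.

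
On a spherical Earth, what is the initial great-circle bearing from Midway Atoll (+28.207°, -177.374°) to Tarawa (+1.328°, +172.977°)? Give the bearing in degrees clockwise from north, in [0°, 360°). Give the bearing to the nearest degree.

Δλ = 172.977 − -177.374 = 350.351°; wrapped into (−180°, 180°]: -9.649°.
θ = atan2( sin Δλ · cos φ₂ , cos φ₁ · sin φ₂ − sin φ₁ · cos φ₂ · cos Δλ )
  = atan2(-0.16757, -0.44542) = -159.384° → normalised to [0°, 360°): 200.616°.

201°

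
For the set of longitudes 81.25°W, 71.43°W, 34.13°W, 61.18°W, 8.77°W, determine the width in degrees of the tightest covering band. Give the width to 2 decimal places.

Sort the longitudes: -81.25°, -71.43°, -61.18°, -34.13°, -8.77°.
Eastward gaps between consecutive values (wrapping around): 9.82°, 10.25°, 27.05°, 25.36°, 287.52°.
Largest gap = 287.52° ⇒ minimal covering band is its complement: 360° − 287.52° = 72.48°.
Band runs from -81.25° eastward to -8.77°.

72.48°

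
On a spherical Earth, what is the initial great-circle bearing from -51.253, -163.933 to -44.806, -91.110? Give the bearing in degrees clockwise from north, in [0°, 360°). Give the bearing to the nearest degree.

112°

Δλ = -91.110 − -163.933 = 72.823°.
θ = atan2( sin Δλ · cos φ₂ , cos φ₁ · sin φ₂ − sin φ₁ · cos φ₂ · cos Δλ )
  = atan2(0.67785, -0.27765) = 112.274° → normalised to [0°, 360°): 112.274°.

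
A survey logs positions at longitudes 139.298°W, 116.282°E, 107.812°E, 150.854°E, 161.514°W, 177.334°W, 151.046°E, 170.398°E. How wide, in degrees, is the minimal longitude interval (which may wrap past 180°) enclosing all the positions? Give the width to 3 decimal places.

112.890°

Sort the longitudes: -177.334°, -161.514°, -139.298°, +107.812°, +116.282°, +150.854°, +151.046°, +170.398°.
Eastward gaps between consecutive values (wrapping around): 15.820°, 22.216°, 247.110°, 8.470°, 34.572°, 0.192°, 19.352°, 12.268°.
Largest gap = 247.110° ⇒ minimal covering band is its complement: 360° − 247.110° = 112.890°.
Band runs from +107.812° eastward to -139.298°, crossing the antimeridian.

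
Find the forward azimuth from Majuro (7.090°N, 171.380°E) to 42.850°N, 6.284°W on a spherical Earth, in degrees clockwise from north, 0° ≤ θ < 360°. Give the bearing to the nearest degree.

358°

Δλ = -6.284 − 171.380 = -177.664°.
θ = atan2( sin Δλ · cos φ₂ , cos φ₁ · sin φ₂ − sin φ₁ · cos φ₂ · cos Δλ )
  = atan2(-0.02988, 0.76530) = -2.236° → normalised to [0°, 360°): 357.764°.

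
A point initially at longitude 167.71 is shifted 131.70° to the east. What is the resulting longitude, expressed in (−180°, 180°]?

Start at +167.71°; shift +131.70° → +299.41°.
+299.41° lies outside (−180°, 180°]; subtract 360° → -60.59°.

-60.59°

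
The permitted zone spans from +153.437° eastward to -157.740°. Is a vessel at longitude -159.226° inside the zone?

Band width going east from +153.437° to -157.740°: ((-157.740 − 153.437) mod 360) = 48.823°.
Offset of -159.226° east of the west edge: ((-159.226 − 153.437) mod 360) = 47.337°.
47.337° ≤ 48.823° ⇒ inside.

Yes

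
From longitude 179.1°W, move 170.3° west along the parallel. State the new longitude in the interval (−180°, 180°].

10.6°E

Start at -179.1°; shift −170.3° → -349.4°.
-349.4° lies outside (−180°, 180°]; add 360° → +10.6°.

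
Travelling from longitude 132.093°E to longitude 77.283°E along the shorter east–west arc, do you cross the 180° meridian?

Signed shortest Δλ = ((77.283 − 132.093 + 180) mod 360) − 180 = -54.81°.
Going west by 54.81° from +132.093° reaches +77.283° without touching 180°.

No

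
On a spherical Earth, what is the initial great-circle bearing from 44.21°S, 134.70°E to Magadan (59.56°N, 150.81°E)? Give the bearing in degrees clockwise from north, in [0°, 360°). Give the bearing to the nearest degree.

8°

Δλ = 150.81 − 134.70 = 16.11°.
θ = atan2( sin Δλ · cos φ₂ , cos φ₁ · sin φ₂ − sin φ₁ · cos φ₂ · cos Δλ )
  = atan2(0.14058, 0.95739) = 8.354° → normalised to [0°, 360°): 8.354°.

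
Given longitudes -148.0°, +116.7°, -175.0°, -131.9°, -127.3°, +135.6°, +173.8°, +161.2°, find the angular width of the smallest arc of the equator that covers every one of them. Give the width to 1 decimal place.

Sort the longitudes: -175.0°, -148.0°, -131.9°, -127.3°, +116.7°, +135.6°, +161.2°, +173.8°.
Eastward gaps between consecutive values (wrapping around): 27.0°, 16.1°, 4.6°, 244.0°, 18.9°, 25.6°, 12.6°, 11.2°.
Largest gap = 244.0° ⇒ minimal covering band is its complement: 360° − 244.0° = 116.0°.
Band runs from +116.7° eastward to -127.3°, crossing the antimeridian.

116.0°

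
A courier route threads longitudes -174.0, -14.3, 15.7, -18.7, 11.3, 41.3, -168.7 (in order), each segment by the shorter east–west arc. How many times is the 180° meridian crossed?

Leg 1: -174.0° → -14.3°, shortest Δλ = 159.7° (east) — does not cross 180°.
Leg 2: -14.3° → +15.7°, shortest Δλ = 30.0° (east) — does not cross 180°.
Leg 3: +15.7° → -18.7°, shortest Δλ = -34.4° (west) — does not cross 180°.
Leg 4: -18.7° → +11.3°, shortest Δλ = 30.0° (east) — does not cross 180°.
Leg 5: +11.3° → +41.3°, shortest Δλ = 30.0° (east) — does not cross 180°.
Leg 6: +41.3° → -168.7°, shortest Δλ = 150.0° (east) — crosses 180°.
Total crossings: 1.

1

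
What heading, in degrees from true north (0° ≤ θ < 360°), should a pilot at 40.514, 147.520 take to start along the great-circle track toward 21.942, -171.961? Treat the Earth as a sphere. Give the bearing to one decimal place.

106.1°

Δλ = -171.961 − 147.520 = -319.481°; wrapped into (−180°, 180°]: 40.519°.
θ = atan2( sin Δλ · cos φ₂ , cos φ₁ · sin φ₂ − sin φ₁ · cos φ₂ · cos Δλ )
  = atan2(0.60264, -0.17399) = 106.104° → normalised to [0°, 360°): 106.104°.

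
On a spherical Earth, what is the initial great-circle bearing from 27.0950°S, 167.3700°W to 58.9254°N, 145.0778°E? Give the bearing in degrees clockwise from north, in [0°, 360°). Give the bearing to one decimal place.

Δλ = 145.0778 − -167.3700 = 312.4478°; wrapped into (−180°, 180°]: -47.5522°.
θ = atan2( sin Δλ · cos φ₂ , cos φ₁ · sin φ₂ − sin φ₁ · cos φ₂ · cos Δλ )
  = atan2(-0.38087, 0.92116) = -22.463° → normalised to [0°, 360°): 337.537°.

337.5°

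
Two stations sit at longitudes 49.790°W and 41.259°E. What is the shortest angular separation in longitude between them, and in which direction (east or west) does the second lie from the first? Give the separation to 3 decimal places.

91.049° east

Raw difference: 41.259 − -49.790 = 91.049°.
Normalise into (−180°, 180°]: 91.049° stays 91.049°.
Positive ⇒ the second point lies to the east; separation 91.049°.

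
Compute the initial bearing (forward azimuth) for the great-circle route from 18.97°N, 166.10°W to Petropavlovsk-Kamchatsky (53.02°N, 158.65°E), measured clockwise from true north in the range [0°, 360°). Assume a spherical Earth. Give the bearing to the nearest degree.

Δλ = 158.65 − -166.10 = 324.75°; wrapped into (−180°, 180°]: -35.25°.
θ = atan2( sin Δλ · cos φ₂ , cos φ₁ · sin φ₂ − sin φ₁ · cos φ₂ · cos Δλ )
  = atan2(-0.34717, 0.59577) = -30.231° → normalised to [0°, 360°): 329.769°.

330°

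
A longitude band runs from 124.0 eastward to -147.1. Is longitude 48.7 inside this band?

No

Band width going east from +124.0° to -147.1°: ((-147.1 − 124.0) mod 360) = 88.9°.
Offset of +48.7° east of the west edge: ((48.7 − 124.0) mod 360) = 284.7°.
284.7° > 88.9° ⇒ outside.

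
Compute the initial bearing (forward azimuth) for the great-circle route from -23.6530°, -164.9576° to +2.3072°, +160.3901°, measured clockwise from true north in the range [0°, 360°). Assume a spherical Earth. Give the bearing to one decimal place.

302.8°

Δλ = 160.3901 − -164.9576 = 325.3477°; wrapped into (−180°, 180°]: -34.6523°.
θ = atan2( sin Δλ · cos φ₂ , cos φ₁ · sin φ₂ − sin φ₁ · cos φ₂ · cos Δλ )
  = atan2(-0.56813, 0.36664) = -57.164° → normalised to [0°, 360°): 302.836°.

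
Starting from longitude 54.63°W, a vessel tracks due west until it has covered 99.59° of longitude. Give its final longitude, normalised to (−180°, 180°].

Start at -54.63°; shift −99.59° → -154.22°.
-154.22° already lies in (−180°, 180°].

154.22°W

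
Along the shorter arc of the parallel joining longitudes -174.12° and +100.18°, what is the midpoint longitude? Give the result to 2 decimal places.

Signed shortest Δλ from -174.12° to +100.18° is -85.70°.
Midpoint longitude = -174.12° + (-85.70°)/2 = -174.12° − 42.85° = -216.97°.
Normalise into (−180°, 180°]: +143.03°.
(The naïve average (-174.12 + +100.18)/2 = -36.97° is on the wrong side of the globe.)

+143.03°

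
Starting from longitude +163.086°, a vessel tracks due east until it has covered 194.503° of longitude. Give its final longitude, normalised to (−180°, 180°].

Start at +163.086°; shift +194.503° → +357.589°.
+357.589° lies outside (−180°, 180°]; subtract 360° → -2.411°.

-2.411°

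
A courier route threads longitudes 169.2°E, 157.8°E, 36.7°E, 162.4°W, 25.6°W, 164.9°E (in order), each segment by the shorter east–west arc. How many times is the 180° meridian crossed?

2

Leg 1: +169.2° → +157.8°, shortest Δλ = -11.4° (west) — does not cross 180°.
Leg 2: +157.8° → +36.7°, shortest Δλ = -121.1° (west) — does not cross 180°.
Leg 3: +36.7° → -162.4°, shortest Δλ = 160.9° (east) — crosses 180°.
Leg 4: -162.4° → -25.6°, shortest Δλ = 136.8° (east) — does not cross 180°.
Leg 5: -25.6° → +164.9°, shortest Δλ = -169.5° (west) — crosses 180°.
Total crossings: 2.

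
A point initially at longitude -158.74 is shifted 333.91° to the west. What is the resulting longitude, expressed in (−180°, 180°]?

Start at -158.74°; shift −333.91° → -492.65°.
-492.65° lies outside (−180°, 180°]; add 360° → -132.65°.

-132.65°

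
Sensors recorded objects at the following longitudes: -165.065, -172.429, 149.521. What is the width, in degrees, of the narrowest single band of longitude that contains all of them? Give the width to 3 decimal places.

Sort the longitudes: -172.429°, -165.065°, +149.521°.
Eastward gaps between consecutive values (wrapping around): 7.364°, 314.586°, 38.050°.
Largest gap = 314.586° ⇒ minimal covering band is its complement: 360° − 314.586° = 45.414°.
Band runs from +149.521° eastward to -165.065°, crossing the antimeridian.

45.414°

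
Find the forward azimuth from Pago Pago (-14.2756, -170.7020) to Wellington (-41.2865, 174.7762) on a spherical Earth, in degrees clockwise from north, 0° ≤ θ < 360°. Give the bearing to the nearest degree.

Δλ = 174.7762 − -170.7020 = 345.4782°; wrapped into (−180°, 180°]: -14.5218°.
θ = atan2( sin Δλ · cos φ₂ , cos φ₁ · sin φ₂ − sin φ₁ · cos φ₂ · cos Δλ )
  = atan2(-0.18842, -0.46008) = -157.729° → normalised to [0°, 360°): 202.271°.

202°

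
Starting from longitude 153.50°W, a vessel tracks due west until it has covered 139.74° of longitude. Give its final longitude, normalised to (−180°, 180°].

66.76°E

Start at -153.50°; shift −139.74° → -293.24°.
-293.24° lies outside (−180°, 180°]; add 360° → +66.76°.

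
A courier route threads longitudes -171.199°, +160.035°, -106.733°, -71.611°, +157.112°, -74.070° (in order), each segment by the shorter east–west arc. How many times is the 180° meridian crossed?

4

Leg 1: -171.199° → +160.035°, shortest Δλ = -28.766° (west) — crosses 180°.
Leg 2: +160.035° → -106.733°, shortest Δλ = 93.232° (east) — crosses 180°.
Leg 3: -106.733° → -71.611°, shortest Δλ = 35.122° (east) — does not cross 180°.
Leg 4: -71.611° → +157.112°, shortest Δλ = -131.277° (west) — crosses 180°.
Leg 5: +157.112° → -74.070°, shortest Δλ = 128.818° (east) — crosses 180°.
Total crossings: 4.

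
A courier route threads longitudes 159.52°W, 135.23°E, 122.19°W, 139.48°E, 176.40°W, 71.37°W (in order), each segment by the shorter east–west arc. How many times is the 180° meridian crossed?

4

Leg 1: -159.52° → +135.23°, shortest Δλ = -65.25° (west) — crosses 180°.
Leg 2: +135.23° → -122.19°, shortest Δλ = 102.58° (east) — crosses 180°.
Leg 3: -122.19° → +139.48°, shortest Δλ = -98.33° (west) — crosses 180°.
Leg 4: +139.48° → -176.40°, shortest Δλ = 44.12° (east) — crosses 180°.
Leg 5: -176.40° → -71.37°, shortest Δλ = 105.03° (east) — does not cross 180°.
Total crossings: 4.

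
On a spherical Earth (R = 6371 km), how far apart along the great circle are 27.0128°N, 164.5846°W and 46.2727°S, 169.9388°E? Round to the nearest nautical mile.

4613 nmi

Δλ = 169.9388 − -164.5846 = 334.5234°; wrapped into (−180°, 180°]: -25.4766°.
Δφ = -46.2727 − 27.0128 = -73.2855°.
a = sin²(Δφ/2) + cos φ₁ · cos φ₂ · sin²(Δλ/2) = 0.386139.
c = 2·atan2(√a, √(1−a)) = 1.34106 rad → d = 6371·c ≈ 8543.89 km ≈ 4613.33 nmi.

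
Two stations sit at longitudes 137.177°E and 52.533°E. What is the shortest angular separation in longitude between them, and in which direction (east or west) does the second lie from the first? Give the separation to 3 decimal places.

84.644° west

Raw difference: 52.533 − 137.177 = -84.644°.
Normalise into (−180°, 180°]: -84.644° stays -84.644°.
Negative ⇒ the second point lies to the west; separation 84.644°.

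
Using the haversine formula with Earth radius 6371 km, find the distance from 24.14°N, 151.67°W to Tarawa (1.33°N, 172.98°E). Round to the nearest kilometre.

Δλ = 172.98 − -151.67 = 324.65°; wrapped into (−180°, 180°]: -35.35°.
Δφ = 1.33 − 24.14 = -22.81°.
a = sin²(Δφ/2) + cos φ₁ · cos φ₂ · sin²(Δλ/2) = 0.123202.
c = 2·atan2(√a, √(1−a)) = 0.71728 rad → d = 6371·c ≈ 4569.79 km.

4570 km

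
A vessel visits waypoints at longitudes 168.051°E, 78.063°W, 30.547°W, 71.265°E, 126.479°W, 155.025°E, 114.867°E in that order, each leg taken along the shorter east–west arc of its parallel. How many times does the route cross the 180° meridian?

3

Leg 1: +168.051° → -78.063°, shortest Δλ = 113.886° (east) — crosses 180°.
Leg 2: -78.063° → -30.547°, shortest Δλ = 47.516° (east) — does not cross 180°.
Leg 3: -30.547° → +71.265°, shortest Δλ = 101.812° (east) — does not cross 180°.
Leg 4: +71.265° → -126.479°, shortest Δλ = 162.256° (east) — crosses 180°.
Leg 5: -126.479° → +155.025°, shortest Δλ = -78.496° (west) — crosses 180°.
Leg 6: +155.025° → +114.867°, shortest Δλ = -40.158° (west) — does not cross 180°.
Total crossings: 3.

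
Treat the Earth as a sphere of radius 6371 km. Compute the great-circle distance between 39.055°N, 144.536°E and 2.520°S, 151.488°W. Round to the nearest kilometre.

7982 km

Δλ = -151.488 − 144.536 = -296.024°; wrapped into (−180°, 180°]: 63.976°.
Δφ = -2.520 − 39.055 = -41.575°.
a = sin²(Δφ/2) + cos φ₁ · cos φ₂ · sin²(Δλ/2) = 0.343663.
c = 2·atan2(√a, √(1−a)) = 1.25279 rad → d = 6371·c ≈ 7981.53 km.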